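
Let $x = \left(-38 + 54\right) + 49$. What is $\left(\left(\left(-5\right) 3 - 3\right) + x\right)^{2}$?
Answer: $2209$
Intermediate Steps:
$x = 65$ ($x = 16 + 49 = 65$)
$\left(\left(\left(-5\right) 3 - 3\right) + x\right)^{2} = \left(\left(\left(-5\right) 3 - 3\right) + 65\right)^{2} = \left(\left(-15 - 3\right) + 65\right)^{2} = \left(-18 + 65\right)^{2} = 47^{2} = 2209$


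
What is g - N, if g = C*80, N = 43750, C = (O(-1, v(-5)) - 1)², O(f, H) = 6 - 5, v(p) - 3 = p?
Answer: -43750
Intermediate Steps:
v(p) = 3 + p
O(f, H) = 1
C = 0 (C = (1 - 1)² = 0² = 0)
g = 0 (g = 0*80 = 0)
g - N = 0 - 1*43750 = 0 - 43750 = -43750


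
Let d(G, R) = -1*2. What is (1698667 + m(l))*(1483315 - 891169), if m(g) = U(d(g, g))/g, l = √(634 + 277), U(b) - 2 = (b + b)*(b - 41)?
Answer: 1005858869382 + 103033404*√911/911 ≈ 1.0059e+12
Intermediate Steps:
d(G, R) = -2
U(b) = 2 + 2*b*(-41 + b) (U(b) = 2 + (b + b)*(b - 41) = 2 + (2*b)*(-41 + b) = 2 + 2*b*(-41 + b))
l = √911 ≈ 30.183
m(g) = 174/g (m(g) = (2 - 82*(-2) + 2*(-2)²)/g = (2 + 164 + 2*4)/g = (2 + 164 + 8)/g = 174/g)
(1698667 + m(l))*(1483315 - 891169) = (1698667 + 174/(√911))*(1483315 - 891169) = (1698667 + 174*(√911/911))*592146 = (1698667 + 174*√911/911)*592146 = 1005858869382 + 103033404*√911/911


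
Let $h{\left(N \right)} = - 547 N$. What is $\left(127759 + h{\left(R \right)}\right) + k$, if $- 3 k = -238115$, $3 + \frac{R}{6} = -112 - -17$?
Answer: $\frac{1586300}{3} \approx 5.2877 \cdot 10^{5}$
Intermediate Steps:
$R = -588$ ($R = -18 + 6 \left(-112 - -17\right) = -18 + 6 \left(-112 + 17\right) = -18 + 6 \left(-95\right) = -18 - 570 = -588$)
$k = \frac{238115}{3}$ ($k = \left(- \frac{1}{3}\right) \left(-238115\right) = \frac{238115}{3} \approx 79372.0$)
$\left(127759 + h{\left(R \right)}\right) + k = \left(127759 - -321636\right) + \frac{238115}{3} = \left(127759 + 321636\right) + \frac{238115}{3} = 449395 + \frac{238115}{3} = \frac{1586300}{3}$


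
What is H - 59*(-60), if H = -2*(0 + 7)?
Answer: 3526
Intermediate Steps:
H = -14 (H = -2*7 = -14)
H - 59*(-60) = -14 - 59*(-60) = -14 + 3540 = 3526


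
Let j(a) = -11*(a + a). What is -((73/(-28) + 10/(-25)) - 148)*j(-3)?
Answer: 697653/70 ≈ 9966.5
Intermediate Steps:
j(a) = -22*a
-((73/(-28) + 10/(-25)) - 148)*j(-3) = -((73/(-28) + 10/(-25)) - 148)*(-22*(-3)) = -((73*(-1/28) + 10*(-1/25)) - 148)*66 = -((-73/28 - ⅖) - 148)*66 = -(-421/140 - 148)*66 = -(-21141)*66/140 = -1*(-697653/70) = 697653/70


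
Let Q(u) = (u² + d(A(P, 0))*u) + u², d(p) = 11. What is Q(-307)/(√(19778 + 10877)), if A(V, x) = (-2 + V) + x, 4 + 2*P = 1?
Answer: 185121*√30655/30655 ≈ 1057.3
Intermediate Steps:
P = -3/2 (P = -2 + (½)*1 = -2 + ½ = -3/2 ≈ -1.5000)
A(V, x) = -2 + V + x
Q(u) = 2*u² + 11*u (Q(u) = (u² + 11*u) + u² = 2*u² + 11*u)
Q(-307)/(√(19778 + 10877)) = (-307*(11 + 2*(-307)))/(√(19778 + 10877)) = (-307*(11 - 614))/(√30655) = (-307*(-603))*(√30655/30655) = 185121*(√30655/30655) = 185121*√30655/30655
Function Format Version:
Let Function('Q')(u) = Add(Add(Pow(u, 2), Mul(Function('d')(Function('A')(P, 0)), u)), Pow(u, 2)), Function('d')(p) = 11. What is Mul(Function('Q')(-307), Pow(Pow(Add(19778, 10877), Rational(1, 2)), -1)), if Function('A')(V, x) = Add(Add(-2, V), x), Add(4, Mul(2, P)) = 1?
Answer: Mul(Rational(185121, 30655), Pow(30655, Rational(1, 2))) ≈ 1057.3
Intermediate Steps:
P = Rational(-3, 2) (P = Add(-2, Mul(Rational(1, 2), 1)) = Add(-2, Rational(1, 2)) = Rational(-3, 2) ≈ -1.5000)
Function('A')(V, x) = Add(-2, V, x)
Function('Q')(u) = Add(Mul(2, Pow(u, 2)), Mul(11, u)) (Function('Q')(u) = Add(Add(Pow(u, 2), Mul(11, u)), Pow(u, 2)) = Add(Mul(2, Pow(u, 2)), Mul(11, u)))
Mul(Function('Q')(-307), Pow(Pow(Add(19778, 10877), Rational(1, 2)), -1)) = Mul(Mul(-307, Add(11, Mul(2, -307))), Pow(Pow(Add(19778, 10877), Rational(1, 2)), -1)) = Mul(Mul(-307, Add(11, -614)), Pow(Pow(30655, Rational(1, 2)), -1)) = Mul(Mul(-307, -603), Mul(Rational(1, 30655), Pow(30655, Rational(1, 2)))) = Mul(185121, Mul(Rational(1, 30655), Pow(30655, Rational(1, 2)))) = Mul(Rational(185121, 30655), Pow(30655, Rational(1, 2)))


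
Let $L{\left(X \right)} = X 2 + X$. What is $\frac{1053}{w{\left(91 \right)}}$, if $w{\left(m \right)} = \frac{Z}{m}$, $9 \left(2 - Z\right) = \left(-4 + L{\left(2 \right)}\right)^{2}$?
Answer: $\frac{123201}{2} \approx 61601.0$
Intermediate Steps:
$L{\left(X \right)} = 3 X$ ($L{\left(X \right)} = 2 X + X = 3 X$)
$Z = \frac{14}{9}$ ($Z = 2 - \frac{\left(-4 + 3 \cdot 2\right)^{2}}{9} = 2 - \frac{\left(-4 + 6\right)^{2}}{9} = 2 - \frac{2^{2}}{9} = 2 - \frac{4}{9} = \frac{14}{9} \approx 1.5556$)
$w{\left(m \right)} = \frac{14}{9 m}$
$\frac{1053}{w{\left(91 \right)}} = \frac{1053}{\frac{14}{9} \cdot \frac{1}{91}} = \frac{1053}{\frac{2}{117}} = 1053 \cdot \frac{117}{2} = \frac{123201}{2}$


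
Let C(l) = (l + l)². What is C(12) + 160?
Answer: 736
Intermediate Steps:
C(l) = 4*l² (C(l) = (2*l)² = 4*l²)
C(12) + 160 = 4*12² + 160 = 4*144 + 160 = 576 + 160 = 736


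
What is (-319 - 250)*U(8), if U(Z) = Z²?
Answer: -36416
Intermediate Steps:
(-319 - 250)*U(8) = (-319 - 250)*8² = -569*64 = -36416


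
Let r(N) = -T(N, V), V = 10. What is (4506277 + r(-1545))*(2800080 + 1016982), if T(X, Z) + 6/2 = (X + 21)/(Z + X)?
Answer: 26403145662065112/1535 ≈ 1.7201e+13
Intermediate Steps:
T(X, Z) = -3 + (21 + X)/(X + Z) (T(X, Z) = -3 + (X + 21)/(Z + X) = -3 + (21 + X)/(X + Z))
r(N) = -(-9 - 2*N)/(10 + N) (r(N) = -(21 - 3*10 - 2*N)/(N + 10) = -(21 - 30 - 2*N)/(10 + N) = -(-9 - 2*N)/(10 + N))
(4506277 + r(-1545))*(2800080 + 1016982) = (4506277 + (9 + 2*(-1545))/(10 - 1545))*(2800080 + 1016982) = (4506277 + (9 - 3090)/(-1535))*3817062 = (4506277 - 1/1535*(-3081))*3817062 = (4506277 + 3081/1535)*3817062 = (6917138276/1535)*3817062 = 26403145662065112/1535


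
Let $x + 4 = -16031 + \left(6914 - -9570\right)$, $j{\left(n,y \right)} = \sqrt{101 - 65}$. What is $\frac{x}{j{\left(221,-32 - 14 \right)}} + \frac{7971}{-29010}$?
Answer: $\frac{1081472}{14505} \approx 74.559$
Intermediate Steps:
$j{\left(n,y \right)} = 6$ ($j{\left(n,y \right)} = \sqrt{36} = 6$)
$x = 449$ ($x = -4 + \left(-16031 + \left(6914 - -9570\right)\right) = -4 + \left(-16031 + \left(6914 + 9570\right)\right) = -4 + \left(-16031 + 16484\right) = -4 + 453 = 449$)
$\frac{x}{j{\left(221,-32 - 14 \right)}} + \frac{7971}{-29010} = \frac{449}{6} + \frac{7971}{-29010} = 449 \cdot \frac{1}{6} + 7971 \left(- \frac{1}{29010}\right) = \frac{449}{6} - \frac{2657}{9670} = \frac{1081472}{14505}$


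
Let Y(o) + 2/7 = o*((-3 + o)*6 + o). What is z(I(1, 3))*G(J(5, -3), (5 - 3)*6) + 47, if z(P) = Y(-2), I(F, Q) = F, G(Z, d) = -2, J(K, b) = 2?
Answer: -563/7 ≈ -80.429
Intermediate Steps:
Y(o) = -2/7 + o*(-18 + 7*o) (Y(o) = -2/7 + o*((-3 + o)*6 + o) = -2/7 + o*((-18 + 6*o) + o) = -2/7 + o*(-18 + 7*o))
z(P) = 446/7 (z(P) = -2/7 - 18*(-2) + 7*(-2)**2 = -2/7 + 36 + 7*4 = -2/7 + 36 + 28 = 446/7)
z(I(1, 3))*G(J(5, -3), (5 - 3)*6) + 47 = (446/7)*(-2) + 47 = -892/7 + 47 = -563/7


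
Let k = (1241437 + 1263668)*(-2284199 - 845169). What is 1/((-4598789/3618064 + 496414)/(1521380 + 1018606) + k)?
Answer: -9189831907104/72042726196570155152514853 ≈ -1.2756e-13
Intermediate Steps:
k = -7839395423640 (k = 2505105*(-3129368) = -7839395423640)
1/((-4598789/3618064 + 496414)/(1521380 + 1018606) + k) = 1/((-4598789/3618064 + 496414)/(1521380 + 1018606) - 7839395423640) = 1/((-4598789*1/3618064 + 496414)/2539986 - 7839395423640) = 1/((-4598789/3618064 + 496414)*(1/2539986) - 7839395423640) = 1/((1796053023707/3618064)*(1/2539986) - 7839395423640) = 1/(1796053023707/9189831907104 - 7839395423640) = 1/(-72042726196570155152514853/9189831907104) = -9189831907104/72042726196570155152514853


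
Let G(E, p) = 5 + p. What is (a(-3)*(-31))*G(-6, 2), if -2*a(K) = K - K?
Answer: 0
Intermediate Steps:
a(K) = 0 (a(K) = -(K - K)/2 = -½*0 = 0)
(a(-3)*(-31))*G(-6, 2) = (0*(-31))*(5 + 2) = 0*7 = 0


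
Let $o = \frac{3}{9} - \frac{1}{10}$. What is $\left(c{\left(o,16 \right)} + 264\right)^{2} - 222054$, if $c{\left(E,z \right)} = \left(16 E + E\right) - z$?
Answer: $- \frac{142710119}{900} \approx -1.5857 \cdot 10^{5}$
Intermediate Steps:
$o = \frac{7}{30}$ ($o = 3 \cdot \frac{1}{9} - \frac{1}{10} = \frac{1}{3} - \frac{1}{10} = \frac{7}{30} \approx 0.23333$)
$c{\left(E,z \right)} = - z + 17 E$ ($c{\left(E,z \right)} = 17 E - z = - z + 17 E$)
$\left(c{\left(o,16 \right)} + 264\right)^{2} - 222054 = \left(\left(\left(-1\right) 16 + 17 \cdot \frac{7}{30}\right) + 264\right)^{2} - 222054 = \left(\left(-16 + \frac{119}{30}\right) + 264\right)^{2} - 222054 = \left(- \frac{361}{30} + 264\right)^{2} - 222054 = \left(\frac{7559}{30}\right)^{2} - 222054 = \frac{57138481}{900} - 222054 = - \frac{142710119}{900}$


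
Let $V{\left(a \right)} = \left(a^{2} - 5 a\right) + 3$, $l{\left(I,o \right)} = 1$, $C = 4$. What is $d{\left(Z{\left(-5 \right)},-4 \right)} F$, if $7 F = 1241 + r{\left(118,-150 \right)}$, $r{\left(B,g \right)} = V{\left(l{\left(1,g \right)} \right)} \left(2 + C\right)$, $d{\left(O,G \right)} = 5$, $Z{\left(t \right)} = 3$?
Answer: $\frac{6175}{7} \approx 882.14$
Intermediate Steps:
$V{\left(a \right)} = 3 + a^{2} - 5 a$
$r{\left(B,g \right)} = -6$ ($r{\left(B,g \right)} = \left(3 + 1^{2} - 5\right) \left(2 + 4\right) = \left(3 + 1 - 5\right) 6 = \left(-1\right) 6 = -6$)
$F = \frac{1235}{7}$ ($F = \frac{1241 - 6}{7} = \frac{1}{7} \cdot 1235 = \frac{1235}{7} \approx 176.43$)
$d{\left(Z{\left(-5 \right)},-4 \right)} F = 5 \cdot \frac{1235}{7} = \frac{6175}{7}$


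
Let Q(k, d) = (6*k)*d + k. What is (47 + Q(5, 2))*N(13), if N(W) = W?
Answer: 1456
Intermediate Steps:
Q(k, d) = k + 6*d*k (Q(k, d) = 6*d*k + k = k + 6*d*k)
(47 + Q(5, 2))*N(13) = (47 + 5*(1 + 6*2))*13 = (47 + 5*(1 + 12))*13 = (47 + 5*13)*13 = (47 + 65)*13 = 112*13 = 1456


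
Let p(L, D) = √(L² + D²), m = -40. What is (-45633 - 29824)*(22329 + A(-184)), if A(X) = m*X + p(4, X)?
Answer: -2240242873 - 301828*√2117 ≈ -2.2541e+9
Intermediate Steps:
p(L, D) = √(D² + L²)
A(X) = √(16 + X²) - 40*X (A(X) = -40*X + √(X² + 4²) = -40*X + √(X² + 16) = -40*X + √(16 + X²) = √(16 + X²) - 40*X)
(-45633 - 29824)*(22329 + A(-184)) = (-45633 - 29824)*(22329 + (√(16 + (-184)²) - 40*(-184))) = -75457*(22329 + (√(16 + 33856) + 7360)) = -75457*(22329 + (√33872 + 7360)) = -75457*(22329 + (4*√2117 + 7360)) = -75457*(22329 + (7360 + 4*√2117)) = -75457*(29689 + 4*√2117) = -2240242873 - 301828*√2117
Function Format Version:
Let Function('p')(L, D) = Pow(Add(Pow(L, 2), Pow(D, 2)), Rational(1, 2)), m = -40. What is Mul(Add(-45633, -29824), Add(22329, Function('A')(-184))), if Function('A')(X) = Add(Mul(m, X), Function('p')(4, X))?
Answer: Add(-2240242873, Mul(-301828, Pow(2117, Rational(1, 2)))) ≈ -2.2541e+9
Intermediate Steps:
Function('p')(L, D) = Pow(Add(Pow(D, 2), Pow(L, 2)), Rational(1, 2))
Function('A')(X) = Add(Pow(Add(16, Pow(X, 2)), Rational(1, 2)), Mul(-40, X)) (Function('A')(X) = Add(Mul(-40, X), Pow(Add(Pow(X, 2), Pow(4, 2)), Rational(1, 2))) = Add(Mul(-40, X), Pow(Add(Pow(X, 2), 16), Rational(1, 2))) = Add(Mul(-40, X), Pow(Add(16, Pow(X, 2)), Rational(1, 2))) = Add(Pow(Add(16, Pow(X, 2)), Rational(1, 2)), Mul(-40, X)))
Mul(Add(-45633, -29824), Add(22329, Function('A')(-184))) = Mul(Add(-45633, -29824), Add(22329, Add(Pow(Add(16, Pow(-184, 2)), Rational(1, 2)), Mul(-40, -184)))) = Mul(-75457, Add(22329, Add(Pow(Add(16, 33856), Rational(1, 2)), 7360))) = Mul(-75457, Add(22329, Add(Pow(33872, Rational(1, 2)), 7360))) = Mul(-75457, Add(22329, Add(Mul(4, Pow(2117, Rational(1, 2))), 7360))) = Mul(-75457, Add(22329, Add(7360, Mul(4, Pow(2117, Rational(1, 2)))))) = Mul(-75457, Add(29689, Mul(4, Pow(2117, Rational(1, 2))))) = Add(-2240242873, Mul(-301828, Pow(2117, Rational(1, 2))))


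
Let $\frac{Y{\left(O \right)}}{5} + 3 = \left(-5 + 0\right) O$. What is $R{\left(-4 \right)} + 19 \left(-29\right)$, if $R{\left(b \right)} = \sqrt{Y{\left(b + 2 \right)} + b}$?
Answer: $-551 + \sqrt{31} \approx -545.43$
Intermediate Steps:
$Y{\left(O \right)} = -15 - 25 O$ ($Y{\left(O \right)} = -15 + 5 \left(-5 + 0\right) O = -15 + 5 \left(- 5 O\right) = -15 - 25 O$)
$R{\left(b \right)} = \sqrt{-65 - 24 b}$ ($R{\left(b \right)} = \sqrt{\left(-15 - 25 \left(b + 2\right)\right) + b} = \sqrt{\left(-15 - 25 \left(2 + b\right)\right) + b} = \sqrt{\left(-15 - \left(50 + 25 b\right)\right) + b} = \sqrt{\left(-65 - 25 b\right) + b} = \sqrt{-65 - 24 b}$)
$R{\left(-4 \right)} + 19 \left(-29\right) = \sqrt{-65 - -96} + 19 \left(-29\right) = \sqrt{-65 + 96} - 551 = \sqrt{31} - 551 = -551 + \sqrt{31}$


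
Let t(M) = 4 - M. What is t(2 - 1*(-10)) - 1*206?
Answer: -214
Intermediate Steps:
t(2 - 1*(-10)) - 1*206 = (4 - (2 - 1*(-10))) - 1*206 = (4 - (2 + 10)) - 206 = (4 - 1*12) - 206 = (4 - 12) - 206 = -8 - 206 = -214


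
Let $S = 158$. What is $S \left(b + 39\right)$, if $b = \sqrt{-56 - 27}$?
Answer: $6162 + 158 i \sqrt{83} \approx 6162.0 + 1439.4 i$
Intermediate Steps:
$b = i \sqrt{83}$ ($b = \sqrt{-83} = i \sqrt{83} \approx 9.1104 i$)
$S \left(b + 39\right) = 158 \left(i \sqrt{83} + 39\right) = 158 \left(39 + i \sqrt{83}\right) = 6162 + 158 i \sqrt{83}$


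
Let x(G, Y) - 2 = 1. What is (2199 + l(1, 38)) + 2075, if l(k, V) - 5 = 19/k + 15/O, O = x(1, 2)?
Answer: 4303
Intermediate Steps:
x(G, Y) = 3 (x(G, Y) = 2 + 1 = 3)
O = 3
l(k, V) = 10 + 19/k (l(k, V) = 5 + (19/k + 15/3) = 5 + (19/k + 15*(⅓)) = 5 + (19/k + 5) = 5 + (5 + 19/k) = 10 + 19/k)
(2199 + l(1, 38)) + 2075 = (2199 + (10 + 19/1)) + 2075 = (2199 + (10 + 19*1)) + 2075 = (2199 + (10 + 19)) + 2075 = (2199 + 29) + 2075 = 2228 + 2075 = 4303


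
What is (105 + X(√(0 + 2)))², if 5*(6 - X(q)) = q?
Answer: (555 - √2)²/25 ≈ 12258.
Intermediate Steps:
X(q) = 6 - q/5
(105 + X(√(0 + 2)))² = (105 + (6 - √(0 + 2)/5))² = (105 + (6 - √2/5))² = (111 - √2/5)²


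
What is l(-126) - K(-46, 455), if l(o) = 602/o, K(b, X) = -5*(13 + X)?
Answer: 21017/9 ≈ 2335.2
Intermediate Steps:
K(b, X) = -65 - 5*X
l(-126) - K(-46, 455) = 602/(-126) - (-65 - 5*455) = 602*(-1/126) - (-65 - 2275) = -43/9 - 1*(-2340) = -43/9 + 2340 = 21017/9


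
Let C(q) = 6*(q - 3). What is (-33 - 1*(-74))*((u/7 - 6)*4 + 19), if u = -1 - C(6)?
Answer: -4551/7 ≈ -650.14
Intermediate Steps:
C(q) = -18 + 6*q (C(q) = 6*(-3 + q) = -18 + 6*q)
u = -19 (u = -1 - (-18 + 6*6) = -1 - (-18 + 36) = -1 - 1*18 = -1 - 18 = -19)
(-33 - 1*(-74))*((u/7 - 6)*4 + 19) = (-33 - 1*(-74))*((-19/7 - 6)*4 + 19) = (-33 + 74)*((-19*1/7 - 6)*4 + 19) = 41*((-19/7 - 6)*4 + 19) = 41*(-61/7*4 + 19) = 41*(-244/7 + 19) = 41*(-111/7) = -4551/7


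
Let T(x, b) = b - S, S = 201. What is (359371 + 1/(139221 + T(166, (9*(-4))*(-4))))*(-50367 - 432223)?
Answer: -12067526302869275/69582 ≈ -1.7343e+11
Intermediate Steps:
T(x, b) = -201 + b (T(x, b) = b - 1*201 = b - 201 = -201 + b)
(359371 + 1/(139221 + T(166, (9*(-4))*(-4))))*(-50367 - 432223) = (359371 + 1/(139221 + (-201 + (9*(-4))*(-4))))*(-50367 - 432223) = (359371 + 1/(139221 + (-201 - 36*(-4))))*(-482590) = (359371 + 1/(139221 + (-201 + 144)))*(-482590) = (359371 + 1/(139221 - 57))*(-482590) = (359371 + 1/139164)*(-482590) = (50011505845/139164)*(-482590) = -12067526302869275/69582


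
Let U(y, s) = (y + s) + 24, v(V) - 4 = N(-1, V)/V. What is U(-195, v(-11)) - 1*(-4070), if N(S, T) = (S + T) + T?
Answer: 42956/11 ≈ 3905.1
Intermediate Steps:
N(S, T) = S + 2*T
v(V) = 4 + (-1 + 2*V)/V
U(y, s) = 24 + s + y (U(y, s) = (s + y) + 24 = 24 + s + y)
U(-195, v(-11)) - 1*(-4070) = (24 + (6 - 1/(-11)) - 195) - 1*(-4070) = (24 + (6 - 1*(-1/11)) - 195) + 4070 = (24 + (6 + 1/11) - 195) + 4070 = (24 + 67/11 - 195) + 4070 = -1814/11 + 4070 = 42956/11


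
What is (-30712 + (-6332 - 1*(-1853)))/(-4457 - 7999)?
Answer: 35191/12456 ≈ 2.8252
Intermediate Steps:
(-30712 + (-6332 - 1*(-1853)))/(-4457 - 7999) = (-30712 + (-6332 + 1853))/(-12456) = (-30712 - 4479)*(-1/12456) = -35191*(-1/12456) = 35191/12456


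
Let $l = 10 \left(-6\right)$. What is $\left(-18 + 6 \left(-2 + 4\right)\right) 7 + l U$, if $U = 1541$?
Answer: $-92502$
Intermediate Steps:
$l = -60$
$\left(-18 + 6 \left(-2 + 4\right)\right) 7 + l U = \left(-18 + 6 \left(-2 + 4\right)\right) 7 - 92460 = \left(-18 + 6 \cdot 2\right) 7 - 92460 = \left(-18 + 12\right) 7 - 92460 = \left(-6\right) 7 - 92460 = -42 - 92460 = -92502$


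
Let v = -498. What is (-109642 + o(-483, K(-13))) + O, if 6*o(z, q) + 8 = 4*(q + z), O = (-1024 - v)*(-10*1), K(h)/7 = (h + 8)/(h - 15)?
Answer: -209409/2 ≈ -1.0470e+5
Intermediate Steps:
K(h) = 7*(8 + h)/(-15 + h) (K(h) = 7*((h + 8)/(h - 15)) = 7*((8 + h)/(-15 + h)) = 7*(8 + h)/(-15 + h))
O = 5260 (O = (-1024 - 1*(-498))*(-10*1) = (-1024 + 498)*(-10) = -526*(-10) = 5260)
o(z, q) = -4/3 + 2*q/3 + 2*z/3 (o(z, q) = -4/3 + (4*(q + z))/6 = -4/3 + (4*q + 4*z)/6 = -4/3 + (2*q/3 + 2*z/3) = -4/3 + 2*q/3 + 2*z/3)
(-109642 + o(-483, K(-13))) + O = (-109642 + (-4/3 + 2*(7*(8 - 13)/(-15 - 13))/3 + (⅔)*(-483))) + 5260 = (-109642 + (-4/3 + 2*(7*(-5)/(-28))/3 - 322)) + 5260 = (-109642 + (-4/3 + 2*(7*(-1/28)*(-5))/3 - 322)) + 5260 = (-109642 + (-4/3 + (⅔)*(5/4) - 322)) + 5260 = (-109642 + (-4/3 + ⅚ - 322)) + 5260 = (-109642 - 645/2) + 5260 = -219929/2 + 5260 = -209409/2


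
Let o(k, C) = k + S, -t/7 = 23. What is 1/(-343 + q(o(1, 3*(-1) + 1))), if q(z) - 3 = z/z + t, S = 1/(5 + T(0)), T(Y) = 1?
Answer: -1/500 ≈ -0.0020000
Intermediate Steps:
t = -161 (t = -7*23 = -161)
S = 1/6 (S = 1/(5 + 1) = 1/6 ≈ 0.16667)
o(k, C) = 1/6 + k (o(k, C) = k + 1/6 = 1/6 + k)
q(z) = -157 (q(z) = 3 + (z/z - 161) = 3 + (1 - 161) = 3 - 160 = -157)
1/(-343 + q(o(1, 3*(-1) + 1))) = 1/(-343 - 157) = 1/(-500) = -1/500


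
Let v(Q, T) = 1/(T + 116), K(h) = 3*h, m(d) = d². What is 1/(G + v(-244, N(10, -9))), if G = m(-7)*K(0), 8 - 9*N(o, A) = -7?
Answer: 353/3 ≈ 117.67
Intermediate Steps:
N(o, A) = 5/3 (N(o, A) = 8/9 - ⅑*(-7) = 8/9 + 7/9 = 5/3)
v(Q, T) = 1/(116 + T)
G = 0 (G = (-7)²*(3*0) = 49*0 = 0)
1/(G + v(-244, N(10, -9))) = 1/(0 + 1/(116 + 5/3)) = 1/(0 + 1/(353/3)) = 1/(0 + 3/353) = 1/(3/353) = 353/3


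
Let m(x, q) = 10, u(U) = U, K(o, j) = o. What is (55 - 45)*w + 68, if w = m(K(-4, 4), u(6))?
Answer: 168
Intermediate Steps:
w = 10
(55 - 45)*w + 68 = (55 - 45)*10 + 68 = 10*10 + 68 = 100 + 68 = 168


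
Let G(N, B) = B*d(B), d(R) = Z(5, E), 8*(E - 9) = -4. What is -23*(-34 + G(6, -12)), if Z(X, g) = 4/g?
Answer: 15502/17 ≈ 911.88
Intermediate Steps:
E = 17/2 (E = 9 + (1/8)*(-4) = 9 - 1/2 = 17/2 ≈ 8.5000)
d(R) = 8/17 (d(R) = 4/(17/2) = 4*(2/17) = 8/17)
G(N, B) = 8*B/17 (G(N, B) = B*(8/17) = 8*B/17)
-23*(-34 + G(6, -12)) = -23*(-34 + (8/17)*(-12)) = -23*(-34 - 96/17) = -23*(-674/17) = 15502/17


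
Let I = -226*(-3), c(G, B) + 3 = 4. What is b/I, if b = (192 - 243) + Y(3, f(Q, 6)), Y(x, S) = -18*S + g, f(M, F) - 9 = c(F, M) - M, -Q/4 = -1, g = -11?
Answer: -85/339 ≈ -0.25074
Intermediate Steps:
c(G, B) = 1 (c(G, B) = -3 + 4 = 1)
Q = 4 (Q = -4*(-1) = 4)
I = 678
f(M, F) = 10 - M (f(M, F) = 9 + (1 - M) = 10 - M)
Y(x, S) = -11 - 18*S (Y(x, S) = -18*S - 11 = -11 - 18*S)
b = -170 (b = (192 - 243) + (-11 - 18*(10 - 1*4)) = -51 + (-11 - 18*(10 - 4)) = -51 + (-11 - 18*6) = -51 + (-11 - 108) = -51 - 119 = -170)
b/I = -170/678 = -170*1/678 = -85/339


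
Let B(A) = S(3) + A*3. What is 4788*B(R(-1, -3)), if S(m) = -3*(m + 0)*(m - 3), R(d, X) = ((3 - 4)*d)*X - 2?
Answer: -71820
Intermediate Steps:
R(d, X) = -2 - X*d (R(d, X) = (-d)*X - 2 = -X*d - 2 = -2 - X*d)
S(m) = -3*m*(-3 + m)
B(A) = 3*A (B(A) = 3*3*(3 - 1*3) + A*3 = 3*3*(3 - 3) + 3*A = 3*3*0 + 3*A = 0 + 3*A = 3*A)
4788*B(R(-1, -3)) = 4788*(3*(-2 - 1*(-3)*(-1))) = 4788*(3*(-2 - 3)) = 4788*(3*(-5)) = 4788*(-15) = -71820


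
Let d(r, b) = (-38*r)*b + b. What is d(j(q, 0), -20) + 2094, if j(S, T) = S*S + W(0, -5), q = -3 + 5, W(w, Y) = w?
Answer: 5114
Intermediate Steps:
q = 2
j(S, T) = S² (j(S, T) = S*S + 0 = S² + 0 = S²)
d(r, b) = b - 38*b*r (d(r, b) = -38*b*r + b = b - 38*b*r)
d(j(q, 0), -20) + 2094 = -20*(1 - 38*2²) + 2094 = -20*(1 - 38*4) + 2094 = -20*(1 - 152) + 2094 = -20*(-151) + 2094 = 3020 + 2094 = 5114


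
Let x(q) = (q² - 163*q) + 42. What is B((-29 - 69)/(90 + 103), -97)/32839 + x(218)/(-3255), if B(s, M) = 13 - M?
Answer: -394760798/106890945 ≈ -3.6931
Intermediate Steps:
x(q) = 42 + q² - 163*q
B((-29 - 69)/(90 + 103), -97)/32839 + x(218)/(-3255) = (13 - 1*(-97))/32839 + (42 + 218² - 163*218)/(-3255) = (13 + 97)*(1/32839) + (42 + 47524 - 35534)*(-1/3255) = 110*(1/32839) + 12032*(-1/3255) = 110/32839 - 12032/3255 = -394760798/106890945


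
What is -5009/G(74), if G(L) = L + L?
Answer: -5009/148 ≈ -33.845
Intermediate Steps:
G(L) = 2*L
-5009/G(74) = -5009/(2*74) = -5009/148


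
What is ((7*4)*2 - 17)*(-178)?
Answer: -6942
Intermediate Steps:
((7*4)*2 - 17)*(-178) = (28*2 - 17)*(-178) = (56 - 17)*(-178) = 39*(-178) = -6942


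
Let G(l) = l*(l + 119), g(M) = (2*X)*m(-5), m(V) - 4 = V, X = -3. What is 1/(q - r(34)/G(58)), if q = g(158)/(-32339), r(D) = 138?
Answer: -55332029/754063 ≈ -73.379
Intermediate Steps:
m(V) = 4 + V
g(M) = 6 (g(M) = (2*(-3))*(4 - 5) = -6*(-1) = 6)
G(l) = l*(119 + l)
q = -6/32339 (q = 6/(-32339) = 6*(-1/32339) = -6/32339 ≈ -0.00018553)
1/(q - r(34)/G(58)) = 1/(-6/32339 - 138/(58*(119 + 58))) = 1/(-6/32339 - 138/(58*177)) = 1/(-6/32339 - 138/10266) = 1/(-6/32339 - 1*23/1711) = 1/(-6/32339 - 23/1711) = 1/(-754063/55332029) = -55332029/754063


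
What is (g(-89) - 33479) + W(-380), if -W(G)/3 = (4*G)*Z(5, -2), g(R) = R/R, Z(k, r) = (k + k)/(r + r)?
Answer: -44878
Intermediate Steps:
Z(k, r) = k/r (Z(k, r) = (2*k)/((2*r)) = (2*k)*(1/(2*r)) = k/r)
g(R) = 1
W(G) = 30*G (W(G) = -3*4*G*5/(-2) = -3*4*G*5*(-½) = -3*4*G*(-5)/2 = -(-30)*G = 30*G)
(g(-89) - 33479) + W(-380) = (1 - 33479) + 30*(-380) = -33478 - 11400 = -44878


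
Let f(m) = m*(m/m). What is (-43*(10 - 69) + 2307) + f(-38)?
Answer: 4806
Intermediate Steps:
f(m) = m (f(m) = m*1 = m)
(-43*(10 - 69) + 2307) + f(-38) = (-43*(10 - 69) + 2307) - 38 = (-43*(-59) + 2307) - 38 = (2537 + 2307) - 38 = 4844 - 38 = 4806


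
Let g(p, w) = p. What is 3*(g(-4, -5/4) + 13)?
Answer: 27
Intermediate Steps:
3*(g(-4, -5/4) + 13) = 3*(-4 + 13) = 3*9 = 27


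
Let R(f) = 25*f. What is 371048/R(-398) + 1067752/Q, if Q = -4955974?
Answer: -462382093288/12327985325 ≈ -37.507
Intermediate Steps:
371048/R(-398) + 1067752/Q = 371048/((25*(-398))) + 1067752/(-4955974) = 371048/(-9950) + 1067752*(-1/4955974) = 371048*(-1/9950) - 533876/2477987 = -185524/4975 - 533876/2477987 = -462382093288/12327985325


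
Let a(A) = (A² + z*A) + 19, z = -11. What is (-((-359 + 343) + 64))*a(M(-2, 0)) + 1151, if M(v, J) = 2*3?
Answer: 1679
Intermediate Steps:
M(v, J) = 6
a(A) = 19 + A² - 11*A (a(A) = (A² - 11*A) + 19 = 19 + A² - 11*A)
(-((-359 + 343) + 64))*a(M(-2, 0)) + 1151 = (-((-359 + 343) + 64))*(19 + 6² - 11*6) + 1151 = (-(-16 + 64))*(19 + 36 - 66) + 1151 = -1*48*(-11) + 1151 = -48*(-11) + 1151 = 528 + 1151 = 1679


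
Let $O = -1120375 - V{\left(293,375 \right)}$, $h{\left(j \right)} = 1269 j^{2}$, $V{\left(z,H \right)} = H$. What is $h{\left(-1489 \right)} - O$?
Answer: $2814647299$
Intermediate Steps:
$O = -1120750$ ($O = -1120375 - 375 = -1120750$)
$h{\left(-1489 \right)} - O = 1269 \left(-1489\right)^{2} - -1120750 = 1269 \cdot 2217121 + 1120750 = 2813526549 + 1120750 = 2814647299$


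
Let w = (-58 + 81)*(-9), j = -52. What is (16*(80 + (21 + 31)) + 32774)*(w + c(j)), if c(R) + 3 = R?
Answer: -9140132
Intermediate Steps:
w = -207 (w = 23*(-9) = -207)
c(R) = -3 + R
(16*(80 + (21 + 31)) + 32774)*(w + c(j)) = (16*(80 + (21 + 31)) + 32774)*(-207 + (-3 - 52)) = (16*(80 + 52) + 32774)*(-207 - 55) = (16*132 + 32774)*(-262) = (2112 + 32774)*(-262) = 34886*(-262) = -9140132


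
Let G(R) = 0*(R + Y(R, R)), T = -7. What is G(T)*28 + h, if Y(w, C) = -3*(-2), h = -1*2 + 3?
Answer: 1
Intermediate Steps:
h = 1 (h = -2 + 3 = 1)
Y(w, C) = 6
G(R) = 0 (G(R) = 0*(R + 6) = 0*(6 + R) = 0)
G(T)*28 + h = 0*28 + 1 = 0 + 1 = 1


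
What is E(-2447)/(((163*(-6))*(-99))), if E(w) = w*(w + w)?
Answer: 5987809/48411 ≈ 123.69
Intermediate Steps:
E(w) = 2*w**2 (E(w) = w*(2*w) = 2*w**2)
E(-2447)/(((163*(-6))*(-99))) = (2*(-2447)**2)/(((163*(-6))*(-99))) = (2*5987809)/((-978*(-99))) = 11975618/96822 = 11975618*(1/96822) = 5987809/48411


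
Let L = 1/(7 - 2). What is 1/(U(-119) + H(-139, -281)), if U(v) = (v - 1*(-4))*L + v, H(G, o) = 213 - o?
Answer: 1/352 ≈ 0.0028409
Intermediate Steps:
L = 1/5 ≈ 0.20000
U(v) = 4/5 + 6*v/5 (U(v) = (v - 1*(-4))*(1/5) + v = (v + 4)*(1/5) + v = (4 + v)*(1/5) + v = (4/5 + v/5) + v = 4/5 + 6*v/5)
1/(U(-119) + H(-139, -281)) = 1/((4/5 + (6/5)*(-119)) + (213 - 1*(-281))) = 1/((4/5 - 714/5) + (213 + 281)) = 1/(-142 + 494) = 1/352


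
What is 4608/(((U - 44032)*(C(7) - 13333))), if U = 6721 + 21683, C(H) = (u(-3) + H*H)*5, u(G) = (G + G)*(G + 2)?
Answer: 576/25508803 ≈ 2.2580e-5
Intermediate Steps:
u(G) = 2*G*(2 + G) (u(G) = (2*G)*(2 + G) = 2*G*(2 + G))
C(H) = 30 + 5*H**2 (C(H) = (2*(-3)*(2 - 3) + H*H)*5 = (2*(-3)*(-1) + H**2)*5 = (6 + H**2)*5 = 30 + 5*H**2)
U = 28404
4608/(((U - 44032)*(C(7) - 13333))) = 4608/(((28404 - 44032)*((30 + 5*7**2) - 13333))) = 4608/((-15628*((30 + 5*49) - 13333))) = 4608/((-15628*((30 + 245) - 13333))) = 4608/((-15628*(275 - 13333))) = 4608/((-15628*(-13058))) = 4608/204070424 = 4608*(1/204070424) = 576/25508803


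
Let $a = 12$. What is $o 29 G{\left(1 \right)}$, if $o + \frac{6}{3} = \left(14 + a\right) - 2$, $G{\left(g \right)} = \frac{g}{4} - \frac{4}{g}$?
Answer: $- \frac{4785}{2} \approx -2392.5$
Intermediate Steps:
$G{\left(g \right)} = - \frac{4}{g} + \frac{g}{4}$ ($G{\left(g \right)} = g \frac{1}{4} - \frac{4}{g} = \frac{g}{4} - \frac{4}{g} = - \frac{4}{g} + \frac{g}{4}$)
$o = 22$ ($o = -2 + \left(\left(14 + 12\right) - 2\right) = -2 + \left(26 - 2\right) = -2 + 24 = 22$)
$o 29 G{\left(1 \right)} = 22 \cdot 29 \left(- \frac{4}{1} + \frac{1}{4} \cdot 1\right) = 638 \left(\left(-4\right) 1 + \frac{1}{4}\right) = 638 \left(-4 + \frac{1}{4}\right) = 638 \left(- \frac{15}{4}\right) = - \frac{4785}{2}$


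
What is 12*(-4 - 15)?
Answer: -228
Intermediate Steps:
12*(-4 - 15) = 12*(-19) = -228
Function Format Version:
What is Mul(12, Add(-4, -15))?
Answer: -228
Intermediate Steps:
Mul(12, Add(-4, -15)) = Mul(12, -19) = -228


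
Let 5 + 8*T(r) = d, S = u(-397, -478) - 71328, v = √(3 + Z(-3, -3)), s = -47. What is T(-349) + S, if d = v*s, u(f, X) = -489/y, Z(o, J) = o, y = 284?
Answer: -40515637/568 ≈ -71330.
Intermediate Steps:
u(f, X) = -489/284
v = 0 (v = √(3 - 3) = √0 = 0)
S = -20257641/284 (S = -489/284 - 71328 = -20257641/284 ≈ -71330.)
d = 0 (d = 0*(-47) = 0)
T(r) = -5/8 (T(r) = -5/8 + (⅛)*0 = -5/8 + 0 = -5/8)
T(-349) + S = -5/8 - 20257641/284 = -40515637/568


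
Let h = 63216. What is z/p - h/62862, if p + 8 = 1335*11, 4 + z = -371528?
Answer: -4047177636/153770929 ≈ -26.320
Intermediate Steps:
z = -371532 (z = -4 - 371528 = -371532)
p = 14677 (p = -8 + 1335*11 = -8 + 14685 = 14677)
z/p - h/62862 = -371532/14677 - 1*63216/62862 = -371532*1/14677 - 63216*1/62862 = -371532/14677 - 10536/10477 = -4047177636/153770929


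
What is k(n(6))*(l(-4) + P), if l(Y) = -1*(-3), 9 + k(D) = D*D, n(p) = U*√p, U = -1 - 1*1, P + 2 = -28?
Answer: -405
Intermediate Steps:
P = -30 (P = -2 - 28 = -30)
U = -2 (U = -1 - 1 = -2)
n(p) = -2*√p
k(D) = -9 + D² (k(D) = -9 + D*D = -9 + D²)
l(Y) = 3
k(n(6))*(l(-4) + P) = (-9 + (-2*√6)²)*(3 - 30) = (-9 + 24)*(-27) = 15*(-27) = -405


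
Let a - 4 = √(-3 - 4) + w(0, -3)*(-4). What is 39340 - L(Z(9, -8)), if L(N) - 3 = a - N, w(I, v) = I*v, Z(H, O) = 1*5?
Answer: 39338 - I*√7 ≈ 39338.0 - 2.6458*I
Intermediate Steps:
Z(H, O) = 5
a = 4 + I*√7 (a = 4 + (√(-3 - 4) + (0*(-3))*(-4)) = 4 + (√(-7) + 0*(-4)) = 4 + (I*√7 + 0) = 4 + I*√7 ≈ 4.0 + 2.6458*I)
L(N) = 7 - N + I*√7 (L(N) = 3 + ((4 + I*√7) - N) = 3 + (4 - N + I*√7) = 7 - N + I*√7)
39340 - L(Z(9, -8)) = 39340 - (7 - 1*5 + I*√7) = 39340 - (7 - 5 + I*√7) = 39340 - (2 + I*√7) = 39340 + (-2 - I*√7) = 39338 - I*√7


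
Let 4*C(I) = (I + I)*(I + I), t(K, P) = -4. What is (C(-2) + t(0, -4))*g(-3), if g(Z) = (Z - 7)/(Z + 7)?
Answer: 0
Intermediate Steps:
g(Z) = (-7 + Z)/(7 + Z)
C(I) = I² (C(I) = ((I + I)*(I + I))/4 = ((2*I)*(2*I))/4 = (4*I²)/4 = I²)
(C(-2) + t(0, -4))*g(-3) = ((-2)² - 4)*((-7 - 3)/(7 - 3)) = (4 - 4)*(-10/4) = 0*((¼)*(-10)) = 0*(-5/2) = 0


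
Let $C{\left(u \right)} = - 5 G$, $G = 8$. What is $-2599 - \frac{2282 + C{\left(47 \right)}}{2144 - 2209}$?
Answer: $- \frac{166693}{65} \approx -2564.5$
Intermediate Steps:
$C{\left(u \right)} = -40$ ($C{\left(u \right)} = \left(-5\right) 8 = -40$)
$-2599 - \frac{2282 + C{\left(47 \right)}}{2144 - 2209} = -2599 - \frac{2282 - 40}{2144 - 2209} = -2599 - \frac{2242}{-65} = -2599 - 2242 \left(- \frac{1}{65}\right) = -2599 - - \frac{2242}{65} = -2599 + \frac{2242}{65} = - \frac{166693}{65}$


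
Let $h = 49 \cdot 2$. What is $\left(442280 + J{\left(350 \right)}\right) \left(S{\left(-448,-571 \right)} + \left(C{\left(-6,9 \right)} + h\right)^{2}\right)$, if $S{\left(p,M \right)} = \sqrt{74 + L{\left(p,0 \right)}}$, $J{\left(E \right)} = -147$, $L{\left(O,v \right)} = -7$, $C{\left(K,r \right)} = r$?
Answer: $5061980717 + 442133 \sqrt{67} \approx 5.0656 \cdot 10^{9}$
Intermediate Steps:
$h = 98$
$S{\left(p,M \right)} = \sqrt{67}$ ($S{\left(p,M \right)} = \sqrt{74 - 7} = \sqrt{67}$)
$\left(442280 + J{\left(350 \right)}\right) \left(S{\left(-448,-571 \right)} + \left(C{\left(-6,9 \right)} + h\right)^{2}\right) = \left(442280 - 147\right) \left(\sqrt{67} + \left(9 + 98\right)^{2}\right) = 442133 \left(\sqrt{67} + 107^{2}\right) = 442133 \left(\sqrt{67} + 11449\right) = 442133 \left(11449 + \sqrt{67}\right) = 5061980717 + 442133 \sqrt{67}$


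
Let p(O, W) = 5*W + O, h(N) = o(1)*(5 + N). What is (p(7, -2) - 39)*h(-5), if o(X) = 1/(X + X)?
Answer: 0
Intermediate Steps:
o(X) = 1/(2*X)
h(N) = 5/2 + N/2 (h(N) = ((½)/1)*(5 + N) = ((½)*1)*(5 + N) = (5 + N)/2 = 5/2 + N/2)
p(O, W) = O + 5*W
(p(7, -2) - 39)*h(-5) = ((7 + 5*(-2)) - 39)*(5/2 + (½)*(-5)) = ((7 - 10) - 39)*(5/2 - 5/2) = (-3 - 39)*0 = -42*0 = 0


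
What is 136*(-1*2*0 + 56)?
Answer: 7616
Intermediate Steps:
136*(-1*2*0 + 56) = 136*(-2*0 + 56) = 136*(0 + 56) = 136*56 = 7616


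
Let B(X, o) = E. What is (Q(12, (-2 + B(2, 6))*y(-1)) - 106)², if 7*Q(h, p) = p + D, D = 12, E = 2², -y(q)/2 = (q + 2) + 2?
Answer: 11236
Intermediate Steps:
y(q) = -8 - 2*q (y(q) = -2*((q + 2) + 2) = -2*((2 + q) + 2) = -2*(4 + q) = -8 - 2*q)
E = 4
B(X, o) = 4
Q(h, p) = 12/7 + p/7 (Q(h, p) = (p + 12)/7 = (12 + p)/7 = 12/7 + p/7)
(Q(12, (-2 + B(2, 6))*y(-1)) - 106)² = ((12/7 + ((-2 + 4)*(-8 - 2*(-1)))/7) - 106)² = ((12/7 + (2*(-8 + 2))/7) - 106)² = ((12/7 + (2*(-6))/7) - 106)² = ((12/7 + (⅐)*(-12)) - 106)² = ((12/7 - 12/7) - 106)² = (0 - 106)² = (-106)² = 11236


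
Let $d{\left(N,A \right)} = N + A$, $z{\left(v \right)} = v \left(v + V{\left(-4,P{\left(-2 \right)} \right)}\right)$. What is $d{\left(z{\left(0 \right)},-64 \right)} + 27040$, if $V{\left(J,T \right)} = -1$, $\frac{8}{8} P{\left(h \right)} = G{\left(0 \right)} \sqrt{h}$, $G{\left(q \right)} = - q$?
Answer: $26976$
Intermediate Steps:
$P{\left(h \right)} = 0$ ($P{\left(h \right)} = \left(-1\right) 0 \sqrt{h} = 0 \sqrt{h} = 0$)
$z{\left(v \right)} = v \left(-1 + v\right)$ ($z{\left(v \right)} = v \left(v - 1\right) = v \left(-1 + v\right)$)
$d{\left(N,A \right)} = A + N$
$d{\left(z{\left(0 \right)},-64 \right)} + 27040 = \left(-64 + 0 \left(-1 + 0\right)\right) + 27040 = \left(-64 + 0 \left(-1\right)\right) + 27040 = \left(-64 + 0\right) + 27040 = -64 + 27040 = 26976$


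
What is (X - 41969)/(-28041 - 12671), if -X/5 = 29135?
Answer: 46911/10178 ≈ 4.6091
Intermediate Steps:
X = -145675 (X = -5*29135 = -145675)
(X - 41969)/(-28041 - 12671) = (-145675 - 41969)/(-28041 - 12671) = -187644/(-40712) = -187644*(-1/40712) = 46911/10178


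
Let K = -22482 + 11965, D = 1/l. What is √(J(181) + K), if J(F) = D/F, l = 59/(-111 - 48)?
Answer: I*√1199371326158/10679 ≈ 102.55*I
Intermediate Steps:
l = -59/159 (l = 59/(-159) = 59*(-1/159) = -59/159 ≈ -0.37107)
D = -159/59 (D = 1/(-59/159) = -159/59 ≈ -2.6949)
K = -10517
J(F) = -159/(59*F)
√(J(181) + K) = √(-159/59/181 - 10517) = √(-159/59*1/181 - 10517) = √(-159/10679 - 10517) = √(-112311202/10679) = I*√1199371326158/10679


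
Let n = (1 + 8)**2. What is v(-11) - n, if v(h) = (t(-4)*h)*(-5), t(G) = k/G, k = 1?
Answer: -379/4 ≈ -94.750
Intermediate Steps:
t(G) = 1/G
n = 81 (n = 9**2 = 81)
v(h) = 5*h/4 (v(h) = (h/(-4))*(-5) = -h/4*(-5) = 5*h/4)
v(-11) - n = (5/4)*(-11) - 1*81 = -55/4 - 81 = -379/4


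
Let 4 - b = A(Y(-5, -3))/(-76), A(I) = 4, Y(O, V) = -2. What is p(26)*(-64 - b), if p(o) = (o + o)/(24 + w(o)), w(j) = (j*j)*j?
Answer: -16809/83600 ≈ -0.20106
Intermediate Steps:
w(j) = j**3 (w(j) = j**2*j = j**3)
p(o) = 2*o/(24 + o**3) (p(o) = (o + o)/(24 + o**3) = (2*o)/(24 + o**3) = 2*o/(24 + o**3))
b = 77/19 (b = 4 - 4/(-76) = 4 - 4*(-1)/76 = 4 - 1*(-1/19) = 4 + 1/19 = 77/19 ≈ 4.0526)
p(26)*(-64 - b) = (2*26/(24 + 26**3))*(-64 - 1*77/19) = (2*26/(24 + 17576))*(-64 - 77/19) = (2*26/17600)*(-1293/19) = (2*26*(1/17600))*(-1293/19) = (13/4400)*(-1293/19) = -16809/83600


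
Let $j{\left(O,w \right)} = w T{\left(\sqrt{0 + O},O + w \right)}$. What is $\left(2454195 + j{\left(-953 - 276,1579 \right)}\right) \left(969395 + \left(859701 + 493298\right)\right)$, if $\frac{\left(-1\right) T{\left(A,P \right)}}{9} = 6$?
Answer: $5501586496026$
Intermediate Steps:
$T{\left(A,P \right)} = -54$ ($T{\left(A,P \right)} = \left(-9\right) 6 = -54$)
$j{\left(O,w \right)} = - 54 w$ ($j{\left(O,w \right)} = w \left(-54\right) = - 54 w$)
$\left(2454195 + j{\left(-953 - 276,1579 \right)}\right) \left(969395 + \left(859701 + 493298\right)\right) = \left(2454195 - 85266\right) \left(969395 + \left(859701 + 493298\right)\right) = \left(2454195 - 85266\right) \left(969395 + 1352999\right) = 2368929 \cdot 2322394 = 5501586496026$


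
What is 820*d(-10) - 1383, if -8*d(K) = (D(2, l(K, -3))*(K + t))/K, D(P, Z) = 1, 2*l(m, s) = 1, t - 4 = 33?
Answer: -4425/4 ≈ -1106.3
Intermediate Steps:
t = 37 (t = 4 + 33 = 37)
l(m, s) = ½ (l(m, s) = (½)*1 = ½)
d(K) = -(37 + K)/(8*K) (d(K) = -1*(K + 37)/(8*K) = -1*(37 + K)/(8*K) = -(37 + K)/(8*K))
820*d(-10) - 1383 = 820*((⅛)*(-37 - 1*(-10))/(-10)) - 1383 = 820*((⅛)*(-⅒)*(-37 + 10)) - 1383 = 820*((⅛)*(-⅒)*(-27)) - 1383 = 820*(27/80) - 1383 = 1107/4 - 1383 = -4425/4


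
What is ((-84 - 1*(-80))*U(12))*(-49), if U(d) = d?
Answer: 2352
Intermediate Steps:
((-84 - 1*(-80))*U(12))*(-49) = ((-84 - 1*(-80))*12)*(-49) = ((-84 + 80)*12)*(-49) = -4*12*(-49) = -48*(-49) = 2352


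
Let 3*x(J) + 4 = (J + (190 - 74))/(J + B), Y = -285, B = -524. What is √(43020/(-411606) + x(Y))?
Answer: I*√4214179857388371/55498209 ≈ 1.1697*I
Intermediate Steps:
x(J) = -4/3 + (116 + J)/(3*(-524 + J)) (x(J) = -4/3 + ((J + (190 - 74))/(J - 524))/3 = -4/3 + ((J + 116)/(-524 + J))/3 = -4/3 + ((116 + J)/(-524 + J))/3 = -4/3 + (116 + J)/(3*(-524 + J)))
√(43020/(-411606) + x(Y)) = √(43020/(-411606) + (2212/3 - 1*(-285))/(-524 - 285)) = √(43020*(-1/411606) + (2212/3 + 285)/(-809)) = √(-2390/22867 - 1/809*3067/3) = √(-2390/22867 - 3067/2427) = √(-75933619/55498209) = I*√4214179857388371/55498209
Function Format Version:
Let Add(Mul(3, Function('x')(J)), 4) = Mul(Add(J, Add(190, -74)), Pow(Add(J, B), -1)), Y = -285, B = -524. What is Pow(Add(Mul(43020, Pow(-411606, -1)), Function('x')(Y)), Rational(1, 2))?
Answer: Mul(Rational(1, 55498209), I, Pow(4214179857388371, Rational(1, 2))) ≈ Mul(1.1697, I)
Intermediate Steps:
Function('x')(J) = Add(Rational(-4, 3), Mul(Rational(1, 3), Pow(Add(-524, J), -1), Add(116, J))) (Function('x')(J) = Add(Rational(-4, 3), Mul(Rational(1, 3), Mul(Add(J, Add(190, -74)), Pow(Add(J, -524), -1)))) = Add(Rational(-4, 3), Mul(Rational(1, 3), Mul(Add(J, 116), Pow(Add(-524, J), -1)))) = Add(Rational(-4, 3), Mul(Rational(1, 3), Mul(Add(116, J), Pow(Add(-524, J), -1)))) = Add(Rational(-4, 3), Mul(Rational(1, 3), Mul(Pow(Add(-524, J), -1), Add(116, J)))) = Add(Rational(-4, 3), Mul(Rational(1, 3), Pow(Add(-524, J), -1), Add(116, J))))
Pow(Add(Mul(43020, Pow(-411606, -1)), Function('x')(Y)), Rational(1, 2)) = Pow(Add(Mul(43020, Pow(-411606, -1)), Mul(Pow(Add(-524, -285), -1), Add(Rational(2212, 3), Mul(-1, -285)))), Rational(1, 2)) = Pow(Add(Mul(43020, Rational(-1, 411606)), Mul(Pow(-809, -1), Add(Rational(2212, 3), 285))), Rational(1, 2)) = Pow(Add(Rational(-2390, 22867), Mul(Rational(-1, 809), Rational(3067, 3))), Rational(1, 2)) = Pow(Add(Rational(-2390, 22867), Rational(-3067, 2427)), Rational(1, 2)) = Pow(Rational(-75933619, 55498209), Rational(1, 2)) = Mul(Rational(1, 55498209), I, Pow(4214179857388371, Rational(1, 2)))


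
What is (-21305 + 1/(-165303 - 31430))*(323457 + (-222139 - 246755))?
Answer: 609584142369342/196733 ≈ 3.0985e+9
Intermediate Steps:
(-21305 + 1/(-165303 - 31430))*(323457 + (-222139 - 246755)) = (-21305 + 1/(-196733))*(323457 - 468894) = (-21305 - 1/196733)*(-145437) = -4191396566/196733*(-145437) = 609584142369342/196733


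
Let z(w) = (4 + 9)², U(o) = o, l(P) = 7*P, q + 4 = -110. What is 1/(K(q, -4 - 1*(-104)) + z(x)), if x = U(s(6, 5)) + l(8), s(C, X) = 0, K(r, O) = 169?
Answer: 1/338 ≈ 0.0029586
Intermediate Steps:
q = -114 (q = -4 - 110 = -114)
x = 56 (x = 0 + 7*8 = 0 + 56 = 56)
z(w) = 169 (z(w) = 13² = 169)
1/(K(q, -4 - 1*(-104)) + z(x)) = 1/(169 + 169) = 1/338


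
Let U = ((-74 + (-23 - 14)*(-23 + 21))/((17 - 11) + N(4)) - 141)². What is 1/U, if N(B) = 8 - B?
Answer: 1/19881 ≈ 5.0299e-5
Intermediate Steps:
U = 19881 (U = ((-74 + (-23 - 14)*(-23 + 21))/((17 - 11) + (8 - 1*4)) - 141)² = ((-74 - 37*(-2))/(6 + (8 - 4)) - 141)² = ((-74 + 74)/(6 + 4) - 141)² = (0/10 - 141)² = (0*(⅒) - 141)² = (0 - 141)² = (-141)² = 19881)
1/U = 1/19881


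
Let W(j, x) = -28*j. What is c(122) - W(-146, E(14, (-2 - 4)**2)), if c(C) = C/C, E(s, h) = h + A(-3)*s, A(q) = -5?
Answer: -4087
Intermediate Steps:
E(s, h) = h - 5*s
c(C) = 1
c(122) - W(-146, E(14, (-2 - 4)**2)) = 1 - (-28)*(-146) = 1 - 1*4088 = 1 - 4088 = -4087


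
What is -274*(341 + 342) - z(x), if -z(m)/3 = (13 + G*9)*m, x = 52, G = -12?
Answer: -201962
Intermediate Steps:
z(m) = 285*m (z(m) = -3*(13 - 12*9)*m = -3*(13 - 108)*m = -(-285)*m = 285*m)
-274*(341 + 342) - z(x) = -274*(341 + 342) - 285*52 = -274*683 - 1*14820 = -187142 - 14820 = -201962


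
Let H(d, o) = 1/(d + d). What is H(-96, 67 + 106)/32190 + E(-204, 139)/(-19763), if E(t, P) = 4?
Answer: -24741683/122144826240 ≈ -0.00020256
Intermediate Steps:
H(d, o) = 1/(2*d)
H(-96, 67 + 106)/32190 + E(-204, 139)/(-19763) = ((1/2)/(-96))/32190 + 4/(-19763) = ((1/2)*(-1/96))*(1/32190) + 4*(-1/19763) = -1/192*1/32190 - 4/19763 = -1/6180480 - 4/19763 = -24741683/122144826240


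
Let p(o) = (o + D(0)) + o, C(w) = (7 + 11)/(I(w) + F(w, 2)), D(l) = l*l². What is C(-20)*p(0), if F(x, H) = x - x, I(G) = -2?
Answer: 0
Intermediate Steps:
F(x, H) = 0
D(l) = l³
C(w) = -9 (C(w) = (7 + 11)/(-2 + 0) = 18/(-2) = 18*(-½) = -9)
p(o) = 2*o (p(o) = (o + 0³) + o = (o + 0) + o = o + o = 2*o)
C(-20)*p(0) = -18*0 = -9*0 = 0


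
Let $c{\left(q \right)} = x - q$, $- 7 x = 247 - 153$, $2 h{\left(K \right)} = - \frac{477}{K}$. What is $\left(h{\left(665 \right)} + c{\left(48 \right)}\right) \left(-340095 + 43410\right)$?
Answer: $\frac{256638771}{14} \approx 1.8331 \cdot 10^{7}$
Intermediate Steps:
$h{\left(K \right)} = - \frac{477}{2 K}$ ($h{\left(K \right)} = \frac{\left(-477\right) \frac{1}{K}}{2} = - \frac{477}{2 K}$)
$x = - \frac{94}{7}$ ($x = - \frac{247 - 153}{7} = \left(- \frac{1}{7}\right) 94 = - \frac{94}{7} \approx -13.429$)
$c{\left(q \right)} = - \frac{94}{7} - q$
$\left(h{\left(665 \right)} + c{\left(48 \right)}\right) \left(-340095 + 43410\right) = \left(- \frac{477}{2 \cdot 665} - \frac{430}{7}\right) \left(-340095 + 43410\right) = \left(\left(- \frac{477}{2}\right) \frac{1}{665} - \frac{430}{7}\right) \left(-296685\right) = \left(- \frac{477}{1330} - \frac{430}{7}\right) \left(-296685\right) = \left(- \frac{82177}{1330}\right) \left(-296685\right) = \frac{256638771}{14}$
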